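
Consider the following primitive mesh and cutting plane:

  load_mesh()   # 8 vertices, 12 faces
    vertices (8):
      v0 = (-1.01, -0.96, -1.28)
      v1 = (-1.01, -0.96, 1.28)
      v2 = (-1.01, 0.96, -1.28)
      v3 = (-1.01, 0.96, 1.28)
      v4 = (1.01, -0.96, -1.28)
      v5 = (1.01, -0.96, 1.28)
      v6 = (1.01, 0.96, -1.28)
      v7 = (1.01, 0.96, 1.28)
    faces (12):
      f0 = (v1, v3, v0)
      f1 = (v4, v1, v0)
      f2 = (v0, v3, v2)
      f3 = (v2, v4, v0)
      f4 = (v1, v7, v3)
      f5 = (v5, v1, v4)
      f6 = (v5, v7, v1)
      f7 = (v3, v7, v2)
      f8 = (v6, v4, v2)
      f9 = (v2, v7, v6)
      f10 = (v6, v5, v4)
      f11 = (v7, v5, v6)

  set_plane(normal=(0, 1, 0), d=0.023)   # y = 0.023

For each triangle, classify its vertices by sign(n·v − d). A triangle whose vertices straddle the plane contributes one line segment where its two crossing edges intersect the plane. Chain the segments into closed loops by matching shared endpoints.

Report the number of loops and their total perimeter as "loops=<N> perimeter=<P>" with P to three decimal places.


loops=1 perimeter=9.160

Straddling triangles (8 of 12):
  (v1,v3,v0) [-+-] → (-1.01, 0.023, 1.28)–(-1.01, 0.023, 0.0306667)  len=1.2493
  (v0,v3,v2) [-++] → (-1.01, 0.023, 0.0306667)–(-1.01, 0.023, -1.28)  len=1.3107
  (v2,v4,v0) [+--] → (-0.0241979, 0.023, -1.28)–(-1.01, 0.023, -1.28)  len=0.9858
  (v1,v7,v3) [-++] → (0.0241979, 0.023, 1.28)–(-1.01, 0.023, 1.28)  len=1.0342
  (v5,v7,v1) [-+-] → (1.01, 0.023, 1.28)–(0.0241979, 0.023, 1.28)  len=0.9858
  (v6,v4,v2) [+-+] → (1.01, 0.023, -1.28)–(-0.0241979, 0.023, -1.28)  len=1.0342
  (v6,v5,v4) [+--] → (1.01, 0.023, -0.0306667)–(1.01, 0.023, -1.28)  len=1.2493
  (v7,v5,v6) [+-+] → (1.01, 0.023, 1.28)–(1.01, 0.023, -0.0306667)  len=1.3107

Chained into 1 loop(s):
  loop 1: 8 segments, perimeter = 9.1600
Total perimeter = 9.160


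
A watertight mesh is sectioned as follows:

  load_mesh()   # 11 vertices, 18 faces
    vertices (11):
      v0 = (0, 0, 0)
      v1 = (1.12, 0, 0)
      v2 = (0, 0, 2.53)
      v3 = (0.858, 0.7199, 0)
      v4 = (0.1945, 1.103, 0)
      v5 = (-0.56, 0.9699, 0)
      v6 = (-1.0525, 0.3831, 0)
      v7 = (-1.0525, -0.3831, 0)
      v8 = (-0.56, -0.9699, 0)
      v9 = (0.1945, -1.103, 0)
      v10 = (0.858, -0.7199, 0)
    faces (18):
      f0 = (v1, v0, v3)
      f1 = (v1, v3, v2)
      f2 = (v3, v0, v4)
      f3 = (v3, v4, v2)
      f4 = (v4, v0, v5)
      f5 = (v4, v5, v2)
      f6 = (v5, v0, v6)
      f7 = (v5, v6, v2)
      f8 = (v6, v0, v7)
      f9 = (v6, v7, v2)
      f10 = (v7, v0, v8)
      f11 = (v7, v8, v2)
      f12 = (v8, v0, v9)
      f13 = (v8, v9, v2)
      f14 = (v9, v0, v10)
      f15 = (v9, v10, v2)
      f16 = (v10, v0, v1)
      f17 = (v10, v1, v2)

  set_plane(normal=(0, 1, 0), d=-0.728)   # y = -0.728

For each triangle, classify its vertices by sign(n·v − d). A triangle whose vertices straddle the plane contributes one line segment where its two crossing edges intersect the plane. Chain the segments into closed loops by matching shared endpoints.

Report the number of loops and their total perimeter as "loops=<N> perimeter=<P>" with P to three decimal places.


loops=1 perimeter=4.039

Straddling triangles (6 of 18):
  (v7,v0,v8) [++-] → (-0.420332, -0.728, 0)–(-0.763026, -0.728, 0)  len=0.3427
  (v7,v8,v2) [+-+] → (-0.763026, -0.728, 0)–(-0.420332, -0.728, 0.631)  len=0.7181
  (v8,v0,v9) [-+-] → (-0.420332, -0.728, 0)–(0.128374, -0.728, 0)  len=0.5487
  (v8,v9,v2) [--+] → (0.128374, -0.728, 0.860154)–(-0.420332, -0.728, 0.631)  len=0.5946
  (v9,v0,v10) [-++] → (0.128374, -0.728, 0)–(0.843971, -0.728, 0)  len=0.7156
  (v9,v10,v2) [-++] → (0.843971, -0.728, 0)–(0.128374, -0.728, 0.860154)  len=1.1189

Chained into 1 loop(s):
  loop 1: 6 segments, perimeter = 4.0386
Total perimeter = 4.039


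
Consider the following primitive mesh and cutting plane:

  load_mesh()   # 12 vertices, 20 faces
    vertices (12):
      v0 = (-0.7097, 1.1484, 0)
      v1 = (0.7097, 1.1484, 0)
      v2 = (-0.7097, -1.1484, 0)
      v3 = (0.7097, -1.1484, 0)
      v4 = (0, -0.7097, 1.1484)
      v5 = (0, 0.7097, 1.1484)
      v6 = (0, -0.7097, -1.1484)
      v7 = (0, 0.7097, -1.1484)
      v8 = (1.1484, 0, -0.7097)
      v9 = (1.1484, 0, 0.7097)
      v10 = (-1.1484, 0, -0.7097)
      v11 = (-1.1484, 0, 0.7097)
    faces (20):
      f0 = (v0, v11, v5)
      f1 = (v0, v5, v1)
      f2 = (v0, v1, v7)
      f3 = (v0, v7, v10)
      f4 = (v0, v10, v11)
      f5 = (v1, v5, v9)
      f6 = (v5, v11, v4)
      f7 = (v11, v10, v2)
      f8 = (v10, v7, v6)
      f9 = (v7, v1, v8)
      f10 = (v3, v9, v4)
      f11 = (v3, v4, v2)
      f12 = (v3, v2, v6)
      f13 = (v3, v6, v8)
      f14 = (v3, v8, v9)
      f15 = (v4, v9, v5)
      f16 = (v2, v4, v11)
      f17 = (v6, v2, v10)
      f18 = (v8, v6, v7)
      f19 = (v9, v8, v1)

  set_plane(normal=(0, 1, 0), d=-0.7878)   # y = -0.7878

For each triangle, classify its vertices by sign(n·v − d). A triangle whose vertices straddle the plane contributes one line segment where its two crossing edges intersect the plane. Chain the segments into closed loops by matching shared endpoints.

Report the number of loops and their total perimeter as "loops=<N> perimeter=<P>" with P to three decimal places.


Straddling triangles (8 of 20):
  (v11,v10,v2) [++-] → (-0.847453, -0.7878, -0.222847)–(-0.847453, -0.7878, 0.222847)  len=0.4457
  (v3,v9,v4) [-++] → (0.847453, -0.7878, 0.222847)–(0.126345, -0.7878, 0.943955)  len=1.0198
  (v3,v4,v2) [-+-] → (0.126345, -0.7878, 0.943955)–(-0.126345, -0.7878, 0.943955)  len=0.2527
  (v3,v2,v6) [--+] → (-0.126345, -0.7878, -0.943955)–(0.126345, -0.7878, -0.943955)  len=0.2527
  (v3,v6,v8) [-++] → (0.126345, -0.7878, -0.943955)–(0.847453, -0.7878, -0.222847)  len=1.0198
  (v3,v8,v9) [-++] → (0.847453, -0.7878, -0.222847)–(0.847453, -0.7878, 0.222847)  len=0.4457
  (v2,v4,v11) [-++] → (-0.126345, -0.7878, 0.943955)–(-0.847453, -0.7878, 0.222847)  len=1.0198
  (v6,v2,v10) [+-+] → (-0.126345, -0.7878, -0.943955)–(-0.847453, -0.7878, -0.222847)  len=1.0198

Chained into 1 loop(s):
  loop 1: 8 segments, perimeter = 5.4760
Total perimeter = 5.476

loops=1 perimeter=5.476


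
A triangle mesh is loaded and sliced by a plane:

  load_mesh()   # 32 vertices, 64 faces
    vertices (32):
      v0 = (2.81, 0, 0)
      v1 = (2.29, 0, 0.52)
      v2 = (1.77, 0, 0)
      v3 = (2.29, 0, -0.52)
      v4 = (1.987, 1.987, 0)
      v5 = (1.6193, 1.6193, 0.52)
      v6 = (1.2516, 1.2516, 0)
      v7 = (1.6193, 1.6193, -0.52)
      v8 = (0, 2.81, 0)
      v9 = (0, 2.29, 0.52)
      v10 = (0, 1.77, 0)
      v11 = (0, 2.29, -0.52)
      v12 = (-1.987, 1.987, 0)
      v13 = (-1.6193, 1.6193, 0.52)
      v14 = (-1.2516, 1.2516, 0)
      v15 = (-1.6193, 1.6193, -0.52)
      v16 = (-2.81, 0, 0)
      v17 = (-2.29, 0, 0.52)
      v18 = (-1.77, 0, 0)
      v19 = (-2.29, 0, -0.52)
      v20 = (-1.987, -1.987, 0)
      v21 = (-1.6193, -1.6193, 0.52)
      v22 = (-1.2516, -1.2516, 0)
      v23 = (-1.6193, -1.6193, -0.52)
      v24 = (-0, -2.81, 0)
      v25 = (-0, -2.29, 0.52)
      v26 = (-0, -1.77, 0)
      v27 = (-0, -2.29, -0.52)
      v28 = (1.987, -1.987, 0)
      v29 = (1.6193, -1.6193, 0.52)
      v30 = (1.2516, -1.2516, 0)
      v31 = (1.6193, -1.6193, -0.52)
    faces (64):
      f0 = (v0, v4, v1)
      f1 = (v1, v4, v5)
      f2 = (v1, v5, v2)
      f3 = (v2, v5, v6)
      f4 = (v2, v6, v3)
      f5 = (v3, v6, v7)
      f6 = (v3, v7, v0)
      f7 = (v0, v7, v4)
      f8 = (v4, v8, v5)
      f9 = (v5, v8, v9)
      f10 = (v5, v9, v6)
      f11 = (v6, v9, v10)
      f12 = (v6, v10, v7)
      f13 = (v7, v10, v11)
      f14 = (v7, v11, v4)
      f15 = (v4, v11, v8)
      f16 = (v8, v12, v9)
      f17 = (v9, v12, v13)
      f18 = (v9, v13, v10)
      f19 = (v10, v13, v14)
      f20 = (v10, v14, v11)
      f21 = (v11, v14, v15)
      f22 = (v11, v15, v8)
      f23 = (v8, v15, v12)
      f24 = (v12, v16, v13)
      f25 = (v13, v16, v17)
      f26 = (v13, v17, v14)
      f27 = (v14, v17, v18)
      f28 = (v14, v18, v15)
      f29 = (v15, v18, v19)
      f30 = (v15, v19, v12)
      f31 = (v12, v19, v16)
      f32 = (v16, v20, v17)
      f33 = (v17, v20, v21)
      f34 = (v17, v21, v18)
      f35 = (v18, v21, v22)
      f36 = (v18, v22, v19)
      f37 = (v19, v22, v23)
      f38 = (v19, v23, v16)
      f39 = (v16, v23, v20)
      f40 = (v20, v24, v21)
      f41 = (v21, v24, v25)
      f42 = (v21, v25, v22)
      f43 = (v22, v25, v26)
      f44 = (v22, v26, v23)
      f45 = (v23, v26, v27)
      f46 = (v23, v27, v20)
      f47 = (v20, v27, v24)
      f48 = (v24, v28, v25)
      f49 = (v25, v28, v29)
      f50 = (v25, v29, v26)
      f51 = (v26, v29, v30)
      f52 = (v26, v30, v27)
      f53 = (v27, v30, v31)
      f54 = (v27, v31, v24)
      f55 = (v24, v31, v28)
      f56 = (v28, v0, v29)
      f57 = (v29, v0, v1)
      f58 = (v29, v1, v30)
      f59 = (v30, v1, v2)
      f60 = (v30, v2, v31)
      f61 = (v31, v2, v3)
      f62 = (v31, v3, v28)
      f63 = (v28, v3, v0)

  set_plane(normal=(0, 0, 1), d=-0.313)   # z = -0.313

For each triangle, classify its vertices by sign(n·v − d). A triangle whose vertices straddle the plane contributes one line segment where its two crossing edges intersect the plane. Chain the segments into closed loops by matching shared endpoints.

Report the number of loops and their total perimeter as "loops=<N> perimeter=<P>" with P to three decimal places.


loops=2 perimeter=28.043

Straddling triangles (32 of 64):
  (v2,v6,v3) [++-] → (1.87664, 0.498233, -0.313)–(2.083, 0, -0.313)  len=0.5393
  (v3,v6,v7) [-+-] → (1.87664, 0.498233, -0.313)–(1.47293, 1.47293, -0.313)  len=1.0550
  (v3,v7,v0) [--+] → (2.09329, 0.974694, -0.313)–(2.497, 0, -0.313)  len=1.0550
  (v0,v7,v4) [+-+] → (2.09329, 0.974694, -0.313)–(1.76567, 1.76567, -0.313)  len=0.8561
  (v6,v10,v7) [++-] → (0.974694, 1.67929, -0.313)–(1.47293, 1.47293, -0.313)  len=0.5393
  (v7,v10,v11) [-+-] → (0.974694, 1.67929, -0.313)–(0, 2.083, -0.313)  len=1.0550
  (v7,v11,v4) [--+] → (0.790979, 2.16938, -0.313)–(1.76567, 1.76567, -0.313)  len=1.0550
  (v4,v11,v8) [+-+] → (0.790979, 2.16938, -0.313)–(0, 2.497, -0.313)  len=0.8561
  (v10,v14,v11) [++-] → (-0.498233, 1.87664, -0.313)–(0, 2.083, -0.313)  len=0.5393
  (v11,v14,v15) [-+-] → (-0.498233, 1.87664, -0.313)–(-1.47293, 1.47293, -0.313)  len=1.0550
  (v11,v15,v8) [--+] → (-0.974694, 2.09329, -0.313)–(0, 2.497, -0.313)  len=1.0550
  (v8,v15,v12) [+-+] → (-0.974694, 2.09329, -0.313)–(-1.76567, 1.76567, -0.313)  len=0.8561
  (v14,v18,v15) [++-] → (-1.67929, 0.974694, -0.313)–(-1.47293, 1.47293, -0.313)  len=0.5393
  (v15,v18,v19) [-+-] → (-1.67929, 0.974694, -0.313)–(-2.083, 0, -0.313)  len=1.0550
  (v15,v19,v12) [--+] → (-2.16938, 0.790979, -0.313)–(-1.76567, 1.76567, -0.313)  len=1.0550
  (v12,v19,v16) [+-+] → (-2.16938, 0.790979, -0.313)–(-2.497, 0, -0.313)  len=0.8561
  (v18,v22,v19) [++-] → (-1.87664, -0.498233, -0.313)–(-2.083, 0, -0.313)  len=0.5393
  (v19,v22,v23) [-+-] → (-1.87664, -0.498233, -0.313)–(-1.47293, -1.47293, -0.313)  len=1.0550
  (v19,v23,v16) [--+] → (-2.09329, -0.974694, -0.313)–(-2.497, 0, -0.313)  len=1.0550
  (v16,v23,v20) [+-+] → (-2.09329, -0.974694, -0.313)–(-1.76567, -1.76567, -0.313)  len=0.8561
  (v22,v26,v23) [++-] → (-0.974694, -1.67929, -0.313)–(-1.47293, -1.47293, -0.313)  len=0.5393
  (v23,v26,v27) [-+-] → (-0.974694, -1.67929, -0.313)–(0, -2.083, -0.313)  len=1.0550
  (v23,v27,v20) [--+] → (-0.790979, -2.16938, -0.313)–(-1.76567, -1.76567, -0.313)  len=1.0550
  (v20,v27,v24) [+-+] → (-0.790979, -2.16938, -0.313)–(0, -2.497, -0.313)  len=0.8561
  (v26,v30,v27) [++-] → (0.498233, -1.87664, -0.313)–(0, -2.083, -0.313)  len=0.5393
  (v27,v30,v31) [-+-] → (0.498233, -1.87664, -0.313)–(1.47293, -1.47293, -0.313)  len=1.0550
  (v27,v31,v24) [--+] → (0.974694, -2.09329, -0.313)–(0, -2.497, -0.313)  len=1.0550
  (v24,v31,v28) [+-+] → (0.974694, -2.09329, -0.313)–(1.76567, -1.76567, -0.313)  len=0.8561
  (v30,v2,v31) [++-] → (1.67929, -0.974694, -0.313)–(1.47293, -1.47293, -0.313)  len=0.5393
  (v31,v2,v3) [-+-] → (1.67929, -0.974694, -0.313)–(2.083, 0, -0.313)  len=1.0550
  (v31,v3,v28) [--+] → (2.16938, -0.790979, -0.313)–(1.76567, -1.76567, -0.313)  len=1.0550
  (v28,v3,v0) [+-+] → (2.16938, -0.790979, -0.313)–(2.497, 0, -0.313)  len=0.8561

Chained into 2 loop(s):
  loop 1: 16 segments, perimeter = 12.7542
  loop 2: 16 segments, perimeter = 15.2891
Total perimeter = 28.043


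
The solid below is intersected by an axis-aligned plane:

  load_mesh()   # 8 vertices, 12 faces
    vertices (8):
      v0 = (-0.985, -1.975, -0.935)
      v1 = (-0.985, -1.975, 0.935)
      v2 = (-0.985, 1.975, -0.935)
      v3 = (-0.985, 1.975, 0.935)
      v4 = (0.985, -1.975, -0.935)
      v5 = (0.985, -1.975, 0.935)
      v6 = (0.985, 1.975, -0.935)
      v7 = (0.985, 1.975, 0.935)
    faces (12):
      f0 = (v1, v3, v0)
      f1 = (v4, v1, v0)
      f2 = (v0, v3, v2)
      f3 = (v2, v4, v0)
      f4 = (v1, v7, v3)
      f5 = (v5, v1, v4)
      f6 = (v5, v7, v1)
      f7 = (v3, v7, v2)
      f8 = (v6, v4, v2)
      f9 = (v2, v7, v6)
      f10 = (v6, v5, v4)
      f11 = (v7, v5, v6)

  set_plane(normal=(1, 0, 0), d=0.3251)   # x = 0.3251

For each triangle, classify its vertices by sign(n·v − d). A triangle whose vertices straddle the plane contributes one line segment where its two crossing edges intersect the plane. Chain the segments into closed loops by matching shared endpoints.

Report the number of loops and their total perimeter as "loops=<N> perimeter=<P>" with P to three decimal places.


loops=1 perimeter=11.640

Straddling triangles (8 of 12):
  (v4,v1,v0) [+--] → (0.3251, -1.975, -0.308597)–(0.3251, -1.975, -0.935)  len=0.6264
  (v2,v4,v0) [-+-] → (0.3251, -0.65185, -0.935)–(0.3251, -1.975, -0.935)  len=1.3231
  (v1,v7,v3) [-+-] → (0.3251, 0.65185, 0.935)–(0.3251, 1.975, 0.935)  len=1.3231
  (v5,v1,v4) [+-+] → (0.3251, -1.975, 0.935)–(0.3251, -1.975, -0.308597)  len=1.2436
  (v5,v7,v1) [++-] → (0.3251, 0.65185, 0.935)–(0.3251, -1.975, 0.935)  len=2.6269
  (v3,v7,v2) [-+-] → (0.3251, 1.975, 0.935)–(0.3251, 1.975, 0.308597)  len=0.6264
  (v6,v4,v2) [++-] → (0.3251, -0.65185, -0.935)–(0.3251, 1.975, -0.935)  len=2.6269
  (v2,v7,v6) [-++] → (0.3251, 1.975, 0.308597)–(0.3251, 1.975, -0.935)  len=1.2436

Chained into 1 loop(s):
  loop 1: 8 segments, perimeter = 11.6400
Total perimeter = 11.640


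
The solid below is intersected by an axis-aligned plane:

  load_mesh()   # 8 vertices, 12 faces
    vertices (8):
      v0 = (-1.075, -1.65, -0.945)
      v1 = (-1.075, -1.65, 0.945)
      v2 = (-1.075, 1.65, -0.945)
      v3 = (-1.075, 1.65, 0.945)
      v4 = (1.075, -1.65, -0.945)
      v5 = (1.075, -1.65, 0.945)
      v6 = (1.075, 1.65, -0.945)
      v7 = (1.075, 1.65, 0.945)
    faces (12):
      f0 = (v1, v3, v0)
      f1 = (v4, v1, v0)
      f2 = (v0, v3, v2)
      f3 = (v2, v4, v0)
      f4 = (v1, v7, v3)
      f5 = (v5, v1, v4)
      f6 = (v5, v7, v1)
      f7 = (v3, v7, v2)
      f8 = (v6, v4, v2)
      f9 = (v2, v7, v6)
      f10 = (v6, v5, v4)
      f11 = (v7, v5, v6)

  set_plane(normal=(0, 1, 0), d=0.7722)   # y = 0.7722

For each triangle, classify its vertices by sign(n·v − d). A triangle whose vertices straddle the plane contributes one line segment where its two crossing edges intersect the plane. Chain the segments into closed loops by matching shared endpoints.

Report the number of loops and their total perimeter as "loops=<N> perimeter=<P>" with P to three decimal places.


Straddling triangles (8 of 12):
  (v1,v3,v0) [-+-] → (-1.075, 0.7722, 0.945)–(-1.075, 0.7722, 0.44226)  len=0.5027
  (v0,v3,v2) [-++] → (-1.075, 0.7722, 0.44226)–(-1.075, 0.7722, -0.945)  len=1.3873
  (v2,v4,v0) [+--] → (-0.5031, 0.7722, -0.945)–(-1.075, 0.7722, -0.945)  len=0.5719
  (v1,v7,v3) [-++] → (0.5031, 0.7722, 0.945)–(-1.075, 0.7722, 0.945)  len=1.5781
  (v5,v7,v1) [-+-] → (1.075, 0.7722, 0.945)–(0.5031, 0.7722, 0.945)  len=0.5719
  (v6,v4,v2) [+-+] → (1.075, 0.7722, -0.945)–(-0.5031, 0.7722, -0.945)  len=1.5781
  (v6,v5,v4) [+--] → (1.075, 0.7722, -0.44226)–(1.075, 0.7722, -0.945)  len=0.5027
  (v7,v5,v6) [+-+] → (1.075, 0.7722, 0.945)–(1.075, 0.7722, -0.44226)  len=1.3873

Chained into 1 loop(s):
  loop 1: 8 segments, perimeter = 8.0800
Total perimeter = 8.080

loops=1 perimeter=8.080


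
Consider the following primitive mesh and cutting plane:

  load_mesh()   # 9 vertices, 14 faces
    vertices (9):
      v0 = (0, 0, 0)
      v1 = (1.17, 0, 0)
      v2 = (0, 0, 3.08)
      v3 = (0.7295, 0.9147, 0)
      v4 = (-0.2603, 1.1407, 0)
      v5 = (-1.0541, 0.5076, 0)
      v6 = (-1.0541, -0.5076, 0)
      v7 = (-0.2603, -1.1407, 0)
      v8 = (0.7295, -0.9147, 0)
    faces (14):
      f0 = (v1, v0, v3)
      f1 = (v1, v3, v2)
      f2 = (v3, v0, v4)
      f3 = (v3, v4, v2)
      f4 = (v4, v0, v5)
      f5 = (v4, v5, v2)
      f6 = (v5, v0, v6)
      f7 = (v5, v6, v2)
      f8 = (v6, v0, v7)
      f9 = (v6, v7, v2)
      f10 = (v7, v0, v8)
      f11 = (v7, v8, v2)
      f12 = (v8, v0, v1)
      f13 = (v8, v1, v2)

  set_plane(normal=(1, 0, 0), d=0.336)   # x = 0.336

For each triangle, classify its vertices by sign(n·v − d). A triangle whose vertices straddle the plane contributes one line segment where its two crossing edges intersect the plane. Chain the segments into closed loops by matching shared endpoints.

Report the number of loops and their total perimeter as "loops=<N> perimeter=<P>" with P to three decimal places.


Straddling triangles (8 of 14):
  (v1,v0,v3) [+-+] → (0.336, 0, 0)–(0.336, 0.421301, 0)  len=0.4213
  (v1,v3,v2) [++-] → (0.336, 0.421301, 1.66138)–(0.336, 0, 2.19549)  len=0.6803
  (v3,v0,v4) [+--] → (0.336, 0.421301, 0)–(0.336, 1.00455, 0)  len=0.5832
  (v3,v4,v2) [+--] → (0.336, 1.00455, 0)–(0.336, 0.421301, 1.66138)  len=1.7608
  (v7,v0,v8) [--+] → (0.336, -0.421301, 0)–(0.336, -1.00455, 0)  len=0.5832
  (v7,v8,v2) [-+-] → (0.336, -1.00455, 0)–(0.336, -0.421301, 1.66138)  len=1.7608
  (v8,v0,v1) [+-+] → (0.336, -0.421301, 0)–(0.336, 0, 0)  len=0.4213
  (v8,v1,v2) [++-] → (0.336, 0, 2.19549)–(0.336, -0.421301, 1.66138)  len=0.6803

Chained into 1 loop(s):
  loop 1: 8 segments, perimeter = 6.8912
Total perimeter = 6.891

loops=1 perimeter=6.891


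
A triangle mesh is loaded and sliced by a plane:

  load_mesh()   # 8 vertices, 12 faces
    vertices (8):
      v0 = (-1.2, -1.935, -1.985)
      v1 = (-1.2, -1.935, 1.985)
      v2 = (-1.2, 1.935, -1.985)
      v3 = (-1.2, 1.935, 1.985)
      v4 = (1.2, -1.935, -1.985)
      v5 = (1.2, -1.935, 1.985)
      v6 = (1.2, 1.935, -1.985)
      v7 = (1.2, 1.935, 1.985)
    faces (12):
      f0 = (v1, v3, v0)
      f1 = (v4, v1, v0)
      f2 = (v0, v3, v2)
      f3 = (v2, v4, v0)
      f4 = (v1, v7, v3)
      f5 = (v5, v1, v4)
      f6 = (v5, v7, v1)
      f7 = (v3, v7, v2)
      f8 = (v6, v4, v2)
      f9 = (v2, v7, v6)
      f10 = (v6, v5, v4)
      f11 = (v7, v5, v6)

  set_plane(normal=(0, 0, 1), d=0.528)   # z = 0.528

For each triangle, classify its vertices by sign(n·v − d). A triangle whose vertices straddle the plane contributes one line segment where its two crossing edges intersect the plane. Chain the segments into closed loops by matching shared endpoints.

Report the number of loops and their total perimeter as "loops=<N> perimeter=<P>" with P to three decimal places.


loops=1 perimeter=12.540

Straddling triangles (8 of 12):
  (v1,v3,v0) [++-] → (-1.2, 0.5147, 0.528)–(-1.2, -1.935, 0.528)  len=2.4497
  (v4,v1,v0) [-+-] → (-0.319194, -1.935, 0.528)–(-1.2, -1.935, 0.528)  len=0.8808
  (v0,v3,v2) [-+-] → (-1.2, 0.5147, 0.528)–(-1.2, 1.935, 0.528)  len=1.4203
  (v5,v1,v4) [++-] → (-0.319194, -1.935, 0.528)–(1.2, -1.935, 0.528)  len=1.5192
  (v3,v7,v2) [++-] → (0.319194, 1.935, 0.528)–(-1.2, 1.935, 0.528)  len=1.5192
  (v2,v7,v6) [-+-] → (0.319194, 1.935, 0.528)–(1.2, 1.935, 0.528)  len=0.8808
  (v6,v5,v4) [-+-] → (1.2, -0.5147, 0.528)–(1.2, -1.935, 0.528)  len=1.4203
  (v7,v5,v6) [++-] → (1.2, -0.5147, 0.528)–(1.2, 1.935, 0.528)  len=2.4497

Chained into 1 loop(s):
  loop 1: 8 segments, perimeter = 12.5400
Total perimeter = 12.540


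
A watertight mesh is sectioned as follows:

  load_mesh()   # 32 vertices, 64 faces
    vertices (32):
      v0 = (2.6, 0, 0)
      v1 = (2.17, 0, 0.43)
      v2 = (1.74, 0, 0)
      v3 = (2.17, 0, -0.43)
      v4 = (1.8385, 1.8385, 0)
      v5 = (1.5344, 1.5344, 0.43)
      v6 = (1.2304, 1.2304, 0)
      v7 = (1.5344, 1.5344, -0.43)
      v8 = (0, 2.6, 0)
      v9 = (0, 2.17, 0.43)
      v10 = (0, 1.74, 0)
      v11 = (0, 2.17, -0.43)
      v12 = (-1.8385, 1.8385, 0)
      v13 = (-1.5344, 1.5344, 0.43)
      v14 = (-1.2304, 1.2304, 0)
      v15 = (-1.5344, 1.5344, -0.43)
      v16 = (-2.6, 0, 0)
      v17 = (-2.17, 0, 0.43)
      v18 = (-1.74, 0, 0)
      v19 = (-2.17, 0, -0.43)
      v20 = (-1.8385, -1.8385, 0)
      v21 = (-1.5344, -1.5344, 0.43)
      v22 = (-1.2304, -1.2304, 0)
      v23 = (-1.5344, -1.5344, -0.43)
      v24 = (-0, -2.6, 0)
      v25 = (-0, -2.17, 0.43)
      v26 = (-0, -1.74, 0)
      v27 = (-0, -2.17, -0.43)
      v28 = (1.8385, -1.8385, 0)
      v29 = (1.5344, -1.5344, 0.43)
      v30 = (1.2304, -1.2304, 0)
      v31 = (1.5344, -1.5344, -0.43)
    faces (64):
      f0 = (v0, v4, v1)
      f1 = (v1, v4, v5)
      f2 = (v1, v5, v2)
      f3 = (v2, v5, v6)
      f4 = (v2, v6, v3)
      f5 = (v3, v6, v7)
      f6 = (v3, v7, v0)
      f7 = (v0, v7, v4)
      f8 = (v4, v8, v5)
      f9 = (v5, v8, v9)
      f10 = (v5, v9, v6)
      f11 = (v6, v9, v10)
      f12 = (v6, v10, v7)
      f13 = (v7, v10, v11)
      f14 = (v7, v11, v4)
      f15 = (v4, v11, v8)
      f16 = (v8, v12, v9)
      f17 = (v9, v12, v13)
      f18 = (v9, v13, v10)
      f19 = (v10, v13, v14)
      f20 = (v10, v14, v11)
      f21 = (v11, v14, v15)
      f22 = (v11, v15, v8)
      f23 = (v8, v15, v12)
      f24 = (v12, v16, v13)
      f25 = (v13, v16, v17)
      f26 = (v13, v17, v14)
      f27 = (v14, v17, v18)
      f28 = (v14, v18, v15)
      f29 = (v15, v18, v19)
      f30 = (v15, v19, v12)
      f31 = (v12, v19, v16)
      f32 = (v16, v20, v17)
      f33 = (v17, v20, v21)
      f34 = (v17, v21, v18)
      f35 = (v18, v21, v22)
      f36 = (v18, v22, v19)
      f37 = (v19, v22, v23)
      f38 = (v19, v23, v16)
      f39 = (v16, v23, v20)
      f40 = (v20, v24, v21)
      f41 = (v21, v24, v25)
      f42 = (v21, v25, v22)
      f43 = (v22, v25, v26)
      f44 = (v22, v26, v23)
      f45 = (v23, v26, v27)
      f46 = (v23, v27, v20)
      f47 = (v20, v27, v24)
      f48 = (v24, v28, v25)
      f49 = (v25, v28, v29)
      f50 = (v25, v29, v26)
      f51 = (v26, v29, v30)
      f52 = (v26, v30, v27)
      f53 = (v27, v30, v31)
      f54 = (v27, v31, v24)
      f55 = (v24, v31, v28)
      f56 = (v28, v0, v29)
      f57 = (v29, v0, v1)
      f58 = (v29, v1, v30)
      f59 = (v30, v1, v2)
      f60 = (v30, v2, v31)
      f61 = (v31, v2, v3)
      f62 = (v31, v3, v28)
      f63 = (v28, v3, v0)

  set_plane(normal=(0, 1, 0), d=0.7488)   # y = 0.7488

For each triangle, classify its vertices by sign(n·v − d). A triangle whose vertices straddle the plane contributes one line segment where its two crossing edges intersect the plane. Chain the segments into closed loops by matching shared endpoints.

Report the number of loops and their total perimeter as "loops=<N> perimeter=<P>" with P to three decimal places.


loops=2 perimeter=4.865

Straddling triangles (16 of 64):
  (v0,v4,v1) [-+-] → (2.28985, 0.7488, 0)–(2.03498, 0.7488, 0.254866)  len=0.3604
  (v1,v4,v5) [-++] → (2.03498, 0.7488, 0.254866)–(1.85982, 0.7488, 0.43)  len=0.2477
  (v1,v5,v2) [-+-] → (1.85982, 0.7488, 0.43)–(1.63967, 0.7488, 0.209844)  len=0.3113
  (v2,v5,v6) [-++] → (1.63967, 0.7488, 0.209844)–(1.42987, 0.7488, 0)  len=0.2967
  (v2,v6,v3) [-+-] → (1.42987, 0.7488, 0)–(1.59818, 0.7488, -0.168309)  len=0.2380
  (v3,v6,v7) [-++] → (1.59818, 0.7488, -0.168309)–(1.85982, 0.7488, -0.43)  len=0.3701
  (v3,v7,v0) [-+-] → (1.85982, 0.7488, -0.43)–(2.07998, 0.7488, -0.209844)  len=0.3113
  (v0,v7,v4) [-++] → (2.07998, 0.7488, -0.209844)–(2.28985, 0.7488, 0)  len=0.2968
  (v12,v16,v13) [+-+] → (-2.28985, 0.7488, 0)–(-2.07998, 0.7488, 0.209844)  len=0.2968
  (v13,v16,v17) [+--] → (-2.07998, 0.7488, 0.209844)–(-1.85982, 0.7488, 0.43)  len=0.3113
  (v13,v17,v14) [+-+] → (-1.85982, 0.7488, 0.43)–(-1.59818, 0.7488, 0.168309)  len=0.3701
  (v14,v17,v18) [+--] → (-1.59818, 0.7488, 0.168309)–(-1.42987, 0.7488, 0)  len=0.2380
  (v14,v18,v15) [+-+] → (-1.42987, 0.7488, 0)–(-1.63967, 0.7488, -0.209844)  len=0.2967
  (v15,v18,v19) [+--] → (-1.63967, 0.7488, -0.209844)–(-1.85982, 0.7488, -0.43)  len=0.3113
  (v15,v19,v12) [+-+] → (-1.85982, 0.7488, -0.43)–(-2.03498, 0.7488, -0.254866)  len=0.2477
  (v12,v19,v16) [+--] → (-2.03498, 0.7488, -0.254866)–(-2.28985, 0.7488, 0)  len=0.3604

Chained into 2 loop(s):
  loop 1: 8 segments, perimeter = 2.4324
  loop 2: 8 segments, perimeter = 2.4324
Total perimeter = 4.865


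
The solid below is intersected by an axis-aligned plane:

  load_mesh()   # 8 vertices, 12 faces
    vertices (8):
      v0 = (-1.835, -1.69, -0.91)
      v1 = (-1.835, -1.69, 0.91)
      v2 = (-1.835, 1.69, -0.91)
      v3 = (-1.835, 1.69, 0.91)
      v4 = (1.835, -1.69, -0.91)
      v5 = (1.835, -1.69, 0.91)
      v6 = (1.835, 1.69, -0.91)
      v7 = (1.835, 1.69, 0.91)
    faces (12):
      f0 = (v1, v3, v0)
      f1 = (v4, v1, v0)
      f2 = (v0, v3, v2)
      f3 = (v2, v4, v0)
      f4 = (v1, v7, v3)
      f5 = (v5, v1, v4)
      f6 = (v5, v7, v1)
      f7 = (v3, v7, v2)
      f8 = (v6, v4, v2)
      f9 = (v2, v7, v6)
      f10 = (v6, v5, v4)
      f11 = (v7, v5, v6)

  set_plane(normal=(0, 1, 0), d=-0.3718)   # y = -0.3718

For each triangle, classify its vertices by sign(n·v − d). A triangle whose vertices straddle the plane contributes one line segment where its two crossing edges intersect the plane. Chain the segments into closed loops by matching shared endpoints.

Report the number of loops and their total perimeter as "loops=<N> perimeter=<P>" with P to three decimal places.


Straddling triangles (8 of 12):
  (v1,v3,v0) [-+-] → (-1.835, -0.3718, 0.91)–(-1.835, -0.3718, -0.2002)  len=1.1102
  (v0,v3,v2) [-++] → (-1.835, -0.3718, -0.2002)–(-1.835, -0.3718, -0.91)  len=0.7098
  (v2,v4,v0) [+--] → (0.4037, -0.3718, -0.91)–(-1.835, -0.3718, -0.91)  len=2.2387
  (v1,v7,v3) [-++] → (-0.4037, -0.3718, 0.91)–(-1.835, -0.3718, 0.91)  len=1.4313
  (v5,v7,v1) [-+-] → (1.835, -0.3718, 0.91)–(-0.4037, -0.3718, 0.91)  len=2.2387
  (v6,v4,v2) [+-+] → (1.835, -0.3718, -0.91)–(0.4037, -0.3718, -0.91)  len=1.4313
  (v6,v5,v4) [+--] → (1.835, -0.3718, 0.2002)–(1.835, -0.3718, -0.91)  len=1.1102
  (v7,v5,v6) [+-+] → (1.835, -0.3718, 0.91)–(1.835, -0.3718, 0.2002)  len=0.7098

Chained into 1 loop(s):
  loop 1: 8 segments, perimeter = 10.9800
Total perimeter = 10.980

loops=1 perimeter=10.980


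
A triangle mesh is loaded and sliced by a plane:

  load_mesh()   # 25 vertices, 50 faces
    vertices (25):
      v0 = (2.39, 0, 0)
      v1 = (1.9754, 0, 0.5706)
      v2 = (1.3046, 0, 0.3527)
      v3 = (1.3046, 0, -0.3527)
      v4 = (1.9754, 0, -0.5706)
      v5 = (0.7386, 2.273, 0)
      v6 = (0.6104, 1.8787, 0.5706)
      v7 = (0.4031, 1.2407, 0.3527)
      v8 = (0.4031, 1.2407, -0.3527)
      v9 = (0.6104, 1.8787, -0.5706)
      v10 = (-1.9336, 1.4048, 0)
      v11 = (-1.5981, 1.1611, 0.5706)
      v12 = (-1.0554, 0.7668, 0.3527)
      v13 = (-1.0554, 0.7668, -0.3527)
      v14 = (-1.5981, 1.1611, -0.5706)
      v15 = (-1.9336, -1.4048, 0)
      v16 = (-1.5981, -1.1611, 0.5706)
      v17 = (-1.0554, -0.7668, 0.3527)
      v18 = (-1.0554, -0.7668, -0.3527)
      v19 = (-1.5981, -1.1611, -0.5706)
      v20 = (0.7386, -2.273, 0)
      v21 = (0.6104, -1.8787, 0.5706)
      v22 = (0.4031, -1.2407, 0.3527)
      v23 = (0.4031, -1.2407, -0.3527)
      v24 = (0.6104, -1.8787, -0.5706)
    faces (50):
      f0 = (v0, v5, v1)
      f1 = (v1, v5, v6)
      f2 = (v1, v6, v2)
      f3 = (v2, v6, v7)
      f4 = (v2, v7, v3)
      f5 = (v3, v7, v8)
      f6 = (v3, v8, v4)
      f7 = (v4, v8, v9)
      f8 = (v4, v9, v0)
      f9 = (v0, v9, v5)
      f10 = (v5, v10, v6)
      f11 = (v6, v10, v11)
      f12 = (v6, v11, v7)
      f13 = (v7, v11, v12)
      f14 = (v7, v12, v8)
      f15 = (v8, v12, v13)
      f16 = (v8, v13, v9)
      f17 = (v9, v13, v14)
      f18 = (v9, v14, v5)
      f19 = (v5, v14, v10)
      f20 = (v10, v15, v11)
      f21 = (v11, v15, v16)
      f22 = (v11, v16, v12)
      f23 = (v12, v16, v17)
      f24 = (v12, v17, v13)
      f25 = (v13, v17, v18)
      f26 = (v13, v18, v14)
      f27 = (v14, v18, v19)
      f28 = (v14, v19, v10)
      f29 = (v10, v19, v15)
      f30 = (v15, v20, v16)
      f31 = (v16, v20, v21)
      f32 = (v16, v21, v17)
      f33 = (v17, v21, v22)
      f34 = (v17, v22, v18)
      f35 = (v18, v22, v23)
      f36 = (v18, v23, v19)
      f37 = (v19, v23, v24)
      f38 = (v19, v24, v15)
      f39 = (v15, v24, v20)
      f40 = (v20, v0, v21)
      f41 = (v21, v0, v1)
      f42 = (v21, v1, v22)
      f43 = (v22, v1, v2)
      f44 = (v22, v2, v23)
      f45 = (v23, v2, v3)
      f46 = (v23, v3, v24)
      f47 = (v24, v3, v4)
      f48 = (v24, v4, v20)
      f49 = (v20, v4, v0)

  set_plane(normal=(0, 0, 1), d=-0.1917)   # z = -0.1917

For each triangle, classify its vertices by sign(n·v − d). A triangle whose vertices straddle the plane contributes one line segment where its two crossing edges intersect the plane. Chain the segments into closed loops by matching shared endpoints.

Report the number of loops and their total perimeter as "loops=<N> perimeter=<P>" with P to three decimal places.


Straddling triangles (20 of 50):
  (v2,v7,v3) [++-] → (1.09884, 0.283176, -0.1917)–(1.3046, 0, -0.1917)  len=0.3500
  (v3,v7,v8) [-+-] → (1.09884, 0.283176, -0.1917)–(0.4031, 1.2407, -0.1917)  len=1.1836
  (v4,v9,v0) [--+] → (1.79212, 0.631172, -0.1917)–(2.25071, 0, -0.1917)  len=0.7802
  (v0,v9,v5) [+-+] → (1.79212, 0.631172, -0.1917)–(0.69553, 2.14053, -0.1917)  len=1.8657
  (v7,v12,v8) [++-] → (0.070213, 1.13254, -0.1917)–(0.4031, 1.2407, -0.1917)  len=0.3500
  (v8,v12,v13) [-+-] → (0.070213, 1.13254, -0.1917)–(-1.0554, 0.7668, -0.1917)  len=1.1835
  (v9,v14,v5) [--+] → (-0.0464427, 1.89944, -0.1917)–(0.69553, 2.14053, -0.1917)  len=0.7802
  (v5,v14,v10) [+-+] → (-0.0464427, 1.89944, -0.1917)–(-1.82088, 1.32293, -0.1917)  len=1.8657
  (v12,v17,v13) [++-] → (-1.0554, 0.416772, -0.1917)–(-1.0554, 0.7668, -0.1917)  len=0.3500
  (v13,v17,v18) [-+-] → (-1.0554, 0.416772, -0.1917)–(-1.0554, -0.7668, -0.1917)  len=1.1836
  (v14,v19,v10) [--+] → (-1.82088, 0.542755, -0.1917)–(-1.82088, 1.32293, -0.1917)  len=0.7802
  (v10,v19,v15) [+-+] → (-1.82088, 0.542755, -0.1917)–(-1.82088, -1.32293, -0.1917)  len=1.8657
  (v17,v22,v18) [++-] → (-0.722513, -0.874963, -0.1917)–(-1.0554, -0.7668, -0.1917)  len=0.3500
  (v18,v22,v23) [-+-] → (-0.722513, -0.874963, -0.1917)–(0.4031, -1.2407, -0.1917)  len=1.1835
  (v19,v24,v15) [--+] → (-1.07891, -1.56401, -0.1917)–(-1.82088, -1.32293, -0.1917)  len=0.7802
  (v15,v24,v20) [+-+] → (-1.07891, -1.56401, -0.1917)–(0.69553, -2.14053, -0.1917)  len=1.8657
  (v22,v2,v23) [++-] → (0.608858, -0.957524, -0.1917)–(0.4031, -1.2407, -0.1917)  len=0.3500
  (v23,v2,v3) [-+-] → (0.608858, -0.957524, -0.1917)–(1.3046, 0, -0.1917)  len=1.1836
  (v24,v4,v20) [--+] → (1.15412, -1.50936, -0.1917)–(0.69553, -2.14053, -0.1917)  len=0.7802
  (v20,v4,v0) [+-+] → (1.15412, -1.50936, -0.1917)–(2.25071, 0, -0.1917)  len=1.8657

Chained into 2 loop(s):
  loop 1: 10 segments, perimeter = 7.6680
  loop 2: 10 segments, perimeter = 13.2293
Total perimeter = 20.897

loops=2 perimeter=20.897


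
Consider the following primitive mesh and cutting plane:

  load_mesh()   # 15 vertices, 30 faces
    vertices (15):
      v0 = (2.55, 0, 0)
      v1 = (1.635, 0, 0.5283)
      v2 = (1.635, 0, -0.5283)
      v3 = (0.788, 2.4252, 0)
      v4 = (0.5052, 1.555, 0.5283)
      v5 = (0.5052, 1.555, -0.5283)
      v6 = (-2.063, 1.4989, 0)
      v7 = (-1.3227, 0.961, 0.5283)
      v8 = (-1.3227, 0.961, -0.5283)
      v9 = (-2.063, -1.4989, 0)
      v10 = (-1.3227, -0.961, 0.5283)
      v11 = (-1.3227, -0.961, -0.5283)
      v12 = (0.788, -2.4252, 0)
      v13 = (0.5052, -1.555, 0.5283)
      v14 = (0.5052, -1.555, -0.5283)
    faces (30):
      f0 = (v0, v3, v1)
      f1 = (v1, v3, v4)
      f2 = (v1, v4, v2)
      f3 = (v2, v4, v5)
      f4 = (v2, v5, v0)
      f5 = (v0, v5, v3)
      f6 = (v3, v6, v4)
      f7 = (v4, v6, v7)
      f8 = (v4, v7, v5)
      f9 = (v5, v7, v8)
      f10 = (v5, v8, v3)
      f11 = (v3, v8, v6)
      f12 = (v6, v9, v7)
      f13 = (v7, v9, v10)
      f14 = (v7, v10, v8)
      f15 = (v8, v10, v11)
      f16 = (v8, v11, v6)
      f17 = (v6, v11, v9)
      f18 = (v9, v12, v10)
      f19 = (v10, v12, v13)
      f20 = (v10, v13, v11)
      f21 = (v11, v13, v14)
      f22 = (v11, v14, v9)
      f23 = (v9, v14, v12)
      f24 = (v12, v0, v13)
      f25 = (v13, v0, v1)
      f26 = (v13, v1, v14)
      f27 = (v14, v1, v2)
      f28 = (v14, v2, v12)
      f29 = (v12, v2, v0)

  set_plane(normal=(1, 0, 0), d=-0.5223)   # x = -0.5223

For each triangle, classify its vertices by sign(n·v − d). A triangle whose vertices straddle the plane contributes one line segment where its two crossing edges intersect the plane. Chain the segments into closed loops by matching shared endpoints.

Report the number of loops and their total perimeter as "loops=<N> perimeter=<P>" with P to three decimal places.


loops=2 perimeter=5.876

Straddling triangles (12 of 30):
  (v3,v6,v4) [+-+] → (-0.5223, 1.99948, 0)–(-0.5223, 1.53256, 0.316935)  len=0.5643
  (v4,v6,v7) [+--] → (-0.5223, 1.53256, 0.316935)–(-0.5223, 1.2211, 0.5283)  len=0.3764
  (v4,v7,v5) [+-+] → (-0.5223, 1.2211, 0.5283)–(-0.5223, 1.2211, 0.0656365)  len=0.4627
  (v5,v7,v8) [+--] → (-0.5223, 1.2211, 0.0656365)–(-0.5223, 1.2211, -0.5283)  len=0.5939
  (v5,v8,v3) [+-+] → (-0.5223, 1.2211, -0.5283)–(-0.5223, 1.51624, -0.327963)  len=0.3567
  (v3,v8,v6) [+--] → (-0.5223, 1.51624, -0.327963)–(-0.5223, 1.99948, 0)  len=0.5840
  (v9,v12,v10) [-+-] → (-0.5223, -1.99948, 0)–(-0.5223, -1.51624, 0.327963)  len=0.5840
  (v10,v12,v13) [-++] → (-0.5223, -1.51624, 0.327963)–(-0.5223, -1.2211, 0.5283)  len=0.3567
  (v10,v13,v11) [-+-] → (-0.5223, -1.2211, 0.5283)–(-0.5223, -1.2211, -0.0656365)  len=0.5939
  (v11,v13,v14) [-++] → (-0.5223, -1.2211, -0.0656365)–(-0.5223, -1.2211, -0.5283)  len=0.4627
  (v11,v14,v9) [-+-] → (-0.5223, -1.2211, -0.5283)–(-0.5223, -1.53256, -0.316935)  len=0.3764
  (v9,v14,v12) [-++] → (-0.5223, -1.53256, -0.316935)–(-0.5223, -1.99948, 0)  len=0.5643

Chained into 2 loop(s):
  loop 1: 6 segments, perimeter = 2.9381
  loop 2: 6 segments, perimeter = 2.9381
Total perimeter = 5.876


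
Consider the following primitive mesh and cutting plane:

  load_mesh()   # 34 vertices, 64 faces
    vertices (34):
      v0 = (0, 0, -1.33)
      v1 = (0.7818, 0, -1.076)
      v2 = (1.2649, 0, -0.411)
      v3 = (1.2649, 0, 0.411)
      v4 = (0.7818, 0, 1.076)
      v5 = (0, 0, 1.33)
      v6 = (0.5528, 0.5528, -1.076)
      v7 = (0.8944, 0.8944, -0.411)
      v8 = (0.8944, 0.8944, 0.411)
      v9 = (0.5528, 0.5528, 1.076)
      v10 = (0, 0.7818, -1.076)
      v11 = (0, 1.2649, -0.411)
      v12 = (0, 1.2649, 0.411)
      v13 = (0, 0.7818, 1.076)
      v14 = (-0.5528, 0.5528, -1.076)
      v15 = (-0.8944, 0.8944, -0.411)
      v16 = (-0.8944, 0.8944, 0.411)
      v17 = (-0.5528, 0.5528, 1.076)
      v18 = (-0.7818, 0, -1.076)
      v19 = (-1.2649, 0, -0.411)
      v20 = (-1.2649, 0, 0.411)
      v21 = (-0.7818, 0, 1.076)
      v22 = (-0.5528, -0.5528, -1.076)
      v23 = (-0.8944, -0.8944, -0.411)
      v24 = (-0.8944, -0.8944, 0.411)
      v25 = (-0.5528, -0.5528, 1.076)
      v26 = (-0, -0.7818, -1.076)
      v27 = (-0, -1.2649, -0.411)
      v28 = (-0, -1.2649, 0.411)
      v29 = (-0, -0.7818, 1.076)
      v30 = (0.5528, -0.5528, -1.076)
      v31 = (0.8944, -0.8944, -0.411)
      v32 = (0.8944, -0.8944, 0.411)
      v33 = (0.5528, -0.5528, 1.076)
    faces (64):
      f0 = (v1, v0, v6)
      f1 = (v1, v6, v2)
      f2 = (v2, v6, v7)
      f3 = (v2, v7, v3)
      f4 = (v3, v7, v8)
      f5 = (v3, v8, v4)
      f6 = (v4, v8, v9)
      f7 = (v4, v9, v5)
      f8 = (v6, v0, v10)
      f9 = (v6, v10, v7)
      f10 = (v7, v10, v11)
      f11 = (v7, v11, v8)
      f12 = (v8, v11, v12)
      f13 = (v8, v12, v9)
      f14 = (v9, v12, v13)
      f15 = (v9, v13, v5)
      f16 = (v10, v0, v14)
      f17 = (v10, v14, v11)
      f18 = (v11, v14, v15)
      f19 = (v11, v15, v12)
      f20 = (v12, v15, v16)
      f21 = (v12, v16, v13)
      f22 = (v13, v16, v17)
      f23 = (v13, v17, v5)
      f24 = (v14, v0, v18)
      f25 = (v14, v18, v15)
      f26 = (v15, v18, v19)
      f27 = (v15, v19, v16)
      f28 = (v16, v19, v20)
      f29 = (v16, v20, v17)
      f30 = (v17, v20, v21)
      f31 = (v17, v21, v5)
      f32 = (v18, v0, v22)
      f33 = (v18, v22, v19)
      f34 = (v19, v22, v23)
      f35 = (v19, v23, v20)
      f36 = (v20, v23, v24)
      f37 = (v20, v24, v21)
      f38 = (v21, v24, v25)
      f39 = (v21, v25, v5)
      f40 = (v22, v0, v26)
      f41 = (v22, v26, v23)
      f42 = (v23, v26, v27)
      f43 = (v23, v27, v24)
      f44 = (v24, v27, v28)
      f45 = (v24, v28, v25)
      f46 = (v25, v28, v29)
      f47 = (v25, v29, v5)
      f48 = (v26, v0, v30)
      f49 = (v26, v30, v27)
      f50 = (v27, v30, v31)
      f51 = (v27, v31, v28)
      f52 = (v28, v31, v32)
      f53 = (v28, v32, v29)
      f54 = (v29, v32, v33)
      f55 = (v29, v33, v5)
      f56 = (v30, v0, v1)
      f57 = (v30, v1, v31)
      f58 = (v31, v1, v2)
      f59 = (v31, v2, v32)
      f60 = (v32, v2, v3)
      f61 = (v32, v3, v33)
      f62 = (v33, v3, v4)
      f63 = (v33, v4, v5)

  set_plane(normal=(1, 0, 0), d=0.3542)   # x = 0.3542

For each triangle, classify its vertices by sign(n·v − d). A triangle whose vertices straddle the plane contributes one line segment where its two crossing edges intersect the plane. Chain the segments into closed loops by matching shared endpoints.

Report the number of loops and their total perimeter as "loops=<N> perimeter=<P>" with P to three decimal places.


loops=1 perimeter=7.543

Straddling triangles (20 of 64):
  (v1,v0,v6) [+-+] → (0.3542, 0, -1.21492)–(0.3542, 0.3542, -1.16725)  len=0.3574
  (v4,v9,v5) [++-] → (0.3542, 0.3542, 1.16725)–(0.3542, 0, 1.21492)  len=0.3574
  (v6,v0,v10) [+--] → (0.3542, 0.3542, -1.16725)–(0.3542, 0.635071, -1.076)  len=0.2953
  (v6,v10,v7) [+-+] → (0.3542, 0.635071, -1.076)–(0.3542, 0.826392, -0.812647)  len=0.3255
  (v7,v10,v11) [+--] → (0.3542, 0.826392, -0.812647)–(0.3542, 1.11817, -0.411)  len=0.4964
  (v7,v11,v8) [+-+] → (0.3542, 1.11817, -0.411)–(0.3542, 1.11817, -0.0854718)  len=0.3255
  (v8,v11,v12) [+--] → (0.3542, 1.11817, -0.0854718)–(0.3542, 1.11817, 0.411)  len=0.4965
  (v8,v12,v9) [+-+] → (0.3542, 1.11817, 0.411)–(0.3542, 0.80863, 0.837091)  len=0.5267
  (v9,v12,v13) [+--] → (0.3542, 0.80863, 0.837091)–(0.3542, 0.635071, 1.076)  len=0.2953
  (v9,v13,v5) [+--] → (0.3542, 0.635071, 1.076)–(0.3542, 0.3542, 1.16725)  len=0.2953
  (v26,v0,v30) [--+] → (0.3542, -0.3542, -1.16725)–(0.3542, -0.635071, -1.076)  len=0.2953
  (v26,v30,v27) [-+-] → (0.3542, -0.635071, -1.076)–(0.3542, -0.80863, -0.837091)  len=0.2953
  (v27,v30,v31) [-++] → (0.3542, -0.80863, -0.837091)–(0.3542, -1.11817, -0.411)  len=0.5267
  (v27,v31,v28) [-+-] → (0.3542, -1.11817, -0.411)–(0.3542, -1.11817, 0.0854718)  len=0.4965
  (v28,v31,v32) [-++] → (0.3542, -1.11817, 0.0854718)–(0.3542, -1.11817, 0.411)  len=0.3255
  (v28,v32,v29) [-+-] → (0.3542, -1.11817, 0.411)–(0.3542, -0.826392, 0.812647)  len=0.4964
  (v29,v32,v33) [-++] → (0.3542, -0.826392, 0.812647)–(0.3542, -0.635071, 1.076)  len=0.3255
  (v29,v33,v5) [-+-] → (0.3542, -0.635071, 1.076)–(0.3542, -0.3542, 1.16725)  len=0.2953
  (v30,v0,v1) [+-+] → (0.3542, -0.3542, -1.16725)–(0.3542, 0, -1.21492)  len=0.3574
  (v33,v4,v5) [++-] → (0.3542, 0, 1.21492)–(0.3542, -0.3542, 1.16725)  len=0.3574

Chained into 1 loop(s):
  loop 1: 20 segments, perimeter = 7.5427
Total perimeter = 7.543
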